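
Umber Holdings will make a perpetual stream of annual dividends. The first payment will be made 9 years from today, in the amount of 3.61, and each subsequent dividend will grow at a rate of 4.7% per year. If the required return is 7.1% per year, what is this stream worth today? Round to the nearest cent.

86.89

Value at end of year 8: C₁ / (r − g) = 3.61 / (0.071 − 0.047) = 150.4167
Discount to today: PV = 150.4167 / (1 + 0.071)^8 = 150.4167 / 1.731075 = 86.89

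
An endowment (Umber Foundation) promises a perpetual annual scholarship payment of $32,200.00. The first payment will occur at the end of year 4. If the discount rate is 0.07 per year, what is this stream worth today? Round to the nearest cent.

Value at end of year 3: C / r = $32,200.00 / 0.07 = $460,000.0000
Discount to today: PV = $460,000.0000 / (1 + 0.07)^3 = $460,000.0000 / 1.225043 = $375,497.02

$375497.02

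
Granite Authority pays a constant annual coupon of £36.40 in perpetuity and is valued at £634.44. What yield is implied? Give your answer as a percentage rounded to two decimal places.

P = C/r ⇒ r = C/P = £36.40/£634.44 = 0.057373

5.74%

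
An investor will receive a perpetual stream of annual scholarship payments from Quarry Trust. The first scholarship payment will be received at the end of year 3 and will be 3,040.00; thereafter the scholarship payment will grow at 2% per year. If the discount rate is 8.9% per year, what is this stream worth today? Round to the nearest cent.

37150.85

Value at end of year 2: C₁ / (r − g) = 3,040.00 / (0.089 − 0.02) = 44,057.9710
Discount to today: PV = 44,057.9710 / (1 + 0.089)^2 = 44,057.9710 / 1.185921 = 37,150.85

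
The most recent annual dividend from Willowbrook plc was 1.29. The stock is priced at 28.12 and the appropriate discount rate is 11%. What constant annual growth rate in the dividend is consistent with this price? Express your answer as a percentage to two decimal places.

6.13%

P = D₀(1+g)/(r−g) ⇒ P(r−g) = D₀(1+g) ⇒ g(P+D₀) = P·r − D₀
g = (P·r − D₀)/(P + D₀) = (28.12×0.11 − 1.29) / (28.12 + 1.29) = 0.061312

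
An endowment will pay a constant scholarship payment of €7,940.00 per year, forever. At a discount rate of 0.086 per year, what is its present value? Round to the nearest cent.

€92325.58

Level perpetuity: PV = C / r = €7,940.00 / 0.086 = €92,325.58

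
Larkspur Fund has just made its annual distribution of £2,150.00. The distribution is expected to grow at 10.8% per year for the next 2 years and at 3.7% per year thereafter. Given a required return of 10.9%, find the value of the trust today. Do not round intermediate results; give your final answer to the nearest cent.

D_1 = 2382.20000
D_2 = 2639.47760
Terminal value at year 2: TV = D_2×(1+g_2)/(r−g_2) = 2737.13827/0.072 = 38015.80932
P_0 = D_1/(1+r)^1 + D_2/(1+r)^2 + TV/(1+r)^2
    = 2148.06132 + 2146.12438 + 30910.15255 = 35204.33824

£35204.34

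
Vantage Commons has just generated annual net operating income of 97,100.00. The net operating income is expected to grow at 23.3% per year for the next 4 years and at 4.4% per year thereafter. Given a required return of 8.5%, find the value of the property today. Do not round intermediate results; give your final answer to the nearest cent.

D_1 = 119724.30000
D_2 = 147620.06190
D_3 = 182015.53632
D_4 = 224425.15629
Terminal value at year 4: TV = D_4×(1+g_2)/(r−g_2) = 234299.86316/0.041 = 5714630.80884
P_0 = D_1/(1+r)^1 + D_2/(1+r)^2 + D_3/(1+r)^3 + D_4/(1+r)^4 + TV/(1+r)^4
    = 110344.97696 + 125396.64202 + 142501.43743 + 161939.42152 + 4123530.63574 = 4663713.11367

4663713.11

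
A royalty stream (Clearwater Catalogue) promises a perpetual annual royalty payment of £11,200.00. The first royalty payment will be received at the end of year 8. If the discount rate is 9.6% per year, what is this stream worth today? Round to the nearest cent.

£61414.78

Value at end of year 7: C / r = £11,200.00 / 0.096 = £116,666.6667
Discount to today: PV = £116,666.6667 / (1 + 0.096)^7 = £116,666.6667 / 1.899651 = £61,414.78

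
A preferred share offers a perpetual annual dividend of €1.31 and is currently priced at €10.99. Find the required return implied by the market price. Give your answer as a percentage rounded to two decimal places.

11.92%

P = C/r ⇒ r = C/P = €1.31/€10.99 = 0.119199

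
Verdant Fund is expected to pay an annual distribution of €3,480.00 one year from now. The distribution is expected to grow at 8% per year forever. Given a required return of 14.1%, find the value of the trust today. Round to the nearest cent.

€57049.18

Growing perpetuity: P = D₁ / (r − g) = €3,480.0000 / (0.141 − 0.08) = €57,049.18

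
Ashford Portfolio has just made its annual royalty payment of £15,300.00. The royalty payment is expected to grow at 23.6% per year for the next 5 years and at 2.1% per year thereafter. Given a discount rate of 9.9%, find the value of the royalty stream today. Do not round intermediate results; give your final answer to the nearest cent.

£470683.19

D_1 = 18910.80000
D_2 = 23373.74880
D_3 = 28889.95352
D_4 = 35707.98255
D_5 = 44135.06643
Terminal value at year 5: TV = D_5×(1+g_2)/(r−g_2) = 45061.90282/0.078 = 577716.70286
P_0 = D_1/(1+r)^1 + D_2/(1+r)^2 + D_3/(1+r)^3 + D_4/(1+r)^4 + D_5/(1+r)^5 + TV/(1+r)^5
    = 17207.27934 + 19352.31781 + 21764.75415 + 24477.92186 + 27529.30976 + 360351.60593 = 470683.18885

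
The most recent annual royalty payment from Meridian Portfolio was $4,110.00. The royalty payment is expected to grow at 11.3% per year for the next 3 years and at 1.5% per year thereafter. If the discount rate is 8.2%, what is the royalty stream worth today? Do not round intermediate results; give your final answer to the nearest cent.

$80820.01

D_1 = 4574.43000
D_2 = 5091.34059
D_3 = 5666.66208
Terminal value at year 3: TV = D_3×(1+g_2)/(r−g_2) = 5751.66201/0.067 = 85845.70161
P_0 = D_1/(1+r)^1 + D_2/(1+r)^2 + D_3/(1+r)^3 + TV/(1+r)^3
    = 4227.75416 + 4348.88205 + 4473.48034 + 67769.88866 = 80820.00520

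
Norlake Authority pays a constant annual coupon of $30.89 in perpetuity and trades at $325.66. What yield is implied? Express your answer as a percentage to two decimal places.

P = C/r ⇒ r = C/P = $30.89/$325.66 = 0.094854

9.49%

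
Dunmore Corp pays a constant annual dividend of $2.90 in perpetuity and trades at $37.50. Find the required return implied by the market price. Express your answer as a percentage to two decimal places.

P = C/r ⇒ r = C/P = $2.90/$37.50 = 0.077333

7.73%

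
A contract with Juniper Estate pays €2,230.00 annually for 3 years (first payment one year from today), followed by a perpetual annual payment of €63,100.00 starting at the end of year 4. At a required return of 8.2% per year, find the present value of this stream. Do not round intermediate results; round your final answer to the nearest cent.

PV of 3-year annuity: €2,230.00 × [1 − (1+0.082)^−3] / 0.082 = 5726.24987
Perpetuity value at year 3: €63,100.00 / 0.082 = 769512.19512
PV of perpetuity: 769512.19512 / (1+0.082)^3 = 607482.43426
Total PV = 5726.24987 + 607482.43426 = 613208.68413

€613208.68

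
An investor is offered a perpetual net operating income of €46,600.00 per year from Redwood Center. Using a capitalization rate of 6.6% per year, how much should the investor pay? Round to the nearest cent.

Level perpetuity: PV = C / r = €46,600.00 / 0.066 = €706,060.61

€706060.61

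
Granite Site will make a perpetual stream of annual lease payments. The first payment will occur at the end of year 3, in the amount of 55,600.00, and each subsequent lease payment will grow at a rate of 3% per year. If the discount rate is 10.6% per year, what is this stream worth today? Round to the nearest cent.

598068.52

Value at end of year 2: C₁ / (r − g) = 55,600.00 / (0.106 − 0.03) = 731,578.9474
Discount to today: PV = 731,578.9474 / (1 + 0.106)^2 = 731,578.9474 / 1.223236 = 598,068.52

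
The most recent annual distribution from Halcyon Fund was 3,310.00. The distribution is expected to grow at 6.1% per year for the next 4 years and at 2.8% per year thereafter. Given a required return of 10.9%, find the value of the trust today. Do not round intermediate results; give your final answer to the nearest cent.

47062.26

D_1 = 3511.91000
D_2 = 3726.13651
D_3 = 3953.43084
D_4 = 4194.59012
Terminal value at year 4: TV = D_4×(1+g_2)/(r−g_2) = 4312.03864/0.081 = 53235.04496
P_0 = D_1/(1+r)^1 + D_2/(1+r)^2 + D_3/(1+r)^3 + D_4/(1+r)^4 + TV/(1+r)^4
    = 3166.73580 + 3029.67239 + 2898.54139 + 2773.08604 + 35194.22779 = 47062.26341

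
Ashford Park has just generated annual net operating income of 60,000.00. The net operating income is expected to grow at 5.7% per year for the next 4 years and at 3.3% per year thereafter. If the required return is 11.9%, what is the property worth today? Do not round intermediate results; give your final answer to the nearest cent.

D_1 = 63420.00000
D_2 = 67034.94000
D_3 = 70855.93158
D_4 = 74894.71968
Terminal value at year 4: TV = D_4×(1+g_2)/(r−g_2) = 77366.24543/0.086 = 899607.50499
P_0 = D_1/(1+r)^1 + D_2/(1+r)^2 + D_3/(1+r)^3 + D_4/(1+r)^4 + TV/(1+r)^4
    = 56675.60322 + 53535.40000 + 50569.18481 + 47767.31755 + 573763.24457 = 782310.75015

782310.75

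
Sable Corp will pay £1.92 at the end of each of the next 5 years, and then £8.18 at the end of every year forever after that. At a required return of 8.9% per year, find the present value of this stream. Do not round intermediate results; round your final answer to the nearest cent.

£67.50

PV of 5-year annuity: £1.92 × [1 − (1+0.089)^−5] / 0.089 = 7.48755
Perpetuity value at year 5: £8.18 / 0.089 = 91.91011
PV of perpetuity: 91.91011 / (1+0.089)^5 = 60.01004
Total PV = 7.48755 + 60.01004 = 67.49759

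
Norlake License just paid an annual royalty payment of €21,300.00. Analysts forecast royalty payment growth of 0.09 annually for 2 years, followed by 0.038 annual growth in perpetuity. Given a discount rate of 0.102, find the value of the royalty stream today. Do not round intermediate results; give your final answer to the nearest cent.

D_1 = 23217.00000
D_2 = 25306.53000
Terminal value at year 2: TV = D_2×(1+g_2)/(r−g_2) = 26268.17814/0.064 = 410440.28344
P_0 = D_1/(1+r)^1 + D_2/(1+r)^2 + TV/(1+r)^2
    = 21068.05808 + 20838.64184 + 337976.72227 = 379883.42219

€379883.42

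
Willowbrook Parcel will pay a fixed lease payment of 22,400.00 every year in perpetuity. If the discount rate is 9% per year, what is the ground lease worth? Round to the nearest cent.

Level perpetuity: PV = C / r = 22,400.00 / 0.09 = 248,888.89

248888.89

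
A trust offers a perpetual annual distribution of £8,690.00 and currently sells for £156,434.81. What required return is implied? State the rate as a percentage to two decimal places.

P = C/r ⇒ r = C/P = £8,690.00/£156,434.81 = 0.055550

5.56%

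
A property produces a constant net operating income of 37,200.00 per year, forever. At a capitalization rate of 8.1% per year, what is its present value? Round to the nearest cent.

459259.26

Level perpetuity: PV = C / r = 37,200.00 / 0.081 = 459,259.26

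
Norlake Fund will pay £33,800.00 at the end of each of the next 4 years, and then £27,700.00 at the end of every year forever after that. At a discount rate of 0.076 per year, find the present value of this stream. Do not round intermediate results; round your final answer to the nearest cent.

£384858.86

PV of 4-year annuity: £33,800.00 × [1 − (1+0.076)^−4] / 0.076 = 112953.92390
Perpetuity value at year 4: £27,700.00 / 0.076 = 364473.68421
PV of perpetuity: 364473.68421 / (1+0.076)^4 = 271904.93592
Total PV = 112953.92390 + 271904.93592 = 384858.85983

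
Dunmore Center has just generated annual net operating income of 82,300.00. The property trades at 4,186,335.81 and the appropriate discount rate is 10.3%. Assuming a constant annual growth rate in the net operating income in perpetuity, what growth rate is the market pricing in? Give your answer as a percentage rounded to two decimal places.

P = D₀(1+g)/(r−g) ⇒ P(r−g) = D₀(1+g) ⇒ g(P+D₀) = P·r − D₀
g = (P·r − D₀)/(P + D₀) = (4,186,335.81×0.103 − 82,300.00) / (4,186,335.81 + 82,300.00) = 0.081734

8.17%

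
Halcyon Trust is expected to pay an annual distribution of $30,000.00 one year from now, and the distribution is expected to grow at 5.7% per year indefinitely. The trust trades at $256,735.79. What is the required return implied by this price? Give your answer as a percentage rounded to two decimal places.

17.39%

P = D₁/(r − g) ⇒ r = D₁/P + g = $30,000.0000/$256,735.79 + 0.057 = 0.116852 + 0.057 = 0.173852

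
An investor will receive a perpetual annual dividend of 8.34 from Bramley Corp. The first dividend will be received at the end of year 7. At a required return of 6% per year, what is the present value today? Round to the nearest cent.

Value at end of year 6: C / r = 8.34 / 0.06 = 139.0000
Discount to today: PV = 139.0000 / (1 + 0.06)^6 = 139.0000 / 1.418519 = 97.99

97.99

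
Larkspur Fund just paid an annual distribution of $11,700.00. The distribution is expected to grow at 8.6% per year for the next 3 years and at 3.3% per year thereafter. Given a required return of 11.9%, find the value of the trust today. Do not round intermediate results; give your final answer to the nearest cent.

D_1 = 12706.20000
D_2 = 13798.93320
D_3 = 14985.64146
Terminal value at year 3: TV = D_3×(1+g_2)/(r−g_2) = 15480.16762/0.086 = 180001.94911
P_0 = D_1/(1+r)^1 + D_2/(1+r)^2 + D_3/(1+r)^3 + TV/(1+r)^3
    = 11354.95979 + 11020.09502 + 10695.10562 + 128465.62916 = 161535.78959

$161535.79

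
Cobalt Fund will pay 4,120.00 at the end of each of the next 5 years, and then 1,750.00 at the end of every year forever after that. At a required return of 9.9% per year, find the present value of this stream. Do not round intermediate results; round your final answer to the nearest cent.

26683.93

PV of 5-year annuity: 4,120.00 × [1 − (1+0.099)^−5] / 0.099 = 15658.02228
Perpetuity value at year 5: 1,750.00 / 0.099 = 17676.76768
PV of perpetuity: 17676.76768 / (1+0.099)^5 = 11025.90870
Total PV = 15658.02228 + 11025.90870 = 26683.93098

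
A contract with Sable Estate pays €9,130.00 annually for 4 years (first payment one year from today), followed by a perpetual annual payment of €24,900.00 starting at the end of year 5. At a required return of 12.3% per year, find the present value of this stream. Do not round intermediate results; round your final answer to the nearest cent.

PV of 4-year annuity: €9,130.00 × [1 − (1+0.123)^−4] / 0.123 = 27556.69229
Perpetuity value at year 4: €24,900.00 / 0.123 = 202439.02439
PV of perpetuity: 202439.02439 / (1+0.123)^4 = 127284.40906
Total PV = 27556.69229 + 127284.40906 = 154841.10135

€154841.10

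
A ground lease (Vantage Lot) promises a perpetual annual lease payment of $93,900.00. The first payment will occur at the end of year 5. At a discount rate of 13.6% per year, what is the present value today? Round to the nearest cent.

Value at end of year 4: C / r = $93,900.00 / 0.136 = $690,441.1765
Discount to today: PV = $690,441.1765 / (1 + 0.136)^4 = $690,441.1765 / 1.665380 = $414,584.78

$414584.78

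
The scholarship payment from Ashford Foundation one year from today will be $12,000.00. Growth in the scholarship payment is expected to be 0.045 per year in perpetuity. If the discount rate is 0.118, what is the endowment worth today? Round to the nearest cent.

$164383.56

Growing perpetuity: P = D₁ / (r − g) = $12,000.0000 / (0.118 − 0.045) = $164,383.56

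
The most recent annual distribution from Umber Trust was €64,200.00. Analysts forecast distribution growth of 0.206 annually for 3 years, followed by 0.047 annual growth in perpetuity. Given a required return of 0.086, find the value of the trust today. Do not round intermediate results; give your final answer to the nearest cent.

€2598698.32

D_1 = 77425.20000
D_2 = 93374.79120
D_3 = 112609.99819
Terminal value at year 3: TV = D_3×(1+g_2)/(r−g_2) = 117902.66810/0.039 = 3023145.33595
P_0 = D_1/(1+r)^1 + D_2/(1+r)^2 + D_3/(1+r)^3 + TV/(1+r)^3
    = 71293.92265 + 79171.70416 + 87919.95876 + 2360312.73912 = 2598698.32470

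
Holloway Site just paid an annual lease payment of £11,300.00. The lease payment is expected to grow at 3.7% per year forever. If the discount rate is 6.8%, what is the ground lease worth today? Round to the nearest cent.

£378003.23

D₁ = D₀ × (1 + g) = £11,300.00 × 1.037 = £11,718.1000
Growing perpetuity: P = D₁ / (r − g) = £11,718.1000 / (0.068 − 0.037) = £378,003.23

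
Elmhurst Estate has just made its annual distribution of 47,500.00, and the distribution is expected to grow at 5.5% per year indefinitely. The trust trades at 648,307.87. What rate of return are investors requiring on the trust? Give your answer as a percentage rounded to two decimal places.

13.23%

D₁ = 47,500.00 × 1.055 = 50,112.5000
P = D₁/(r − g) ⇒ r = D₁/P + g = 50,112.5000/648,307.87 + 0.055 = 0.077297 + 0.055 = 0.132297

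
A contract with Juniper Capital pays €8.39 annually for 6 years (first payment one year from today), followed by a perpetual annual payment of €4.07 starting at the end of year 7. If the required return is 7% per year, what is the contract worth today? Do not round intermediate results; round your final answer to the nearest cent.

€78.73

PV of 6-year annuity: €8.39 × [1 − (1+0.07)^−6] / 0.07 = 39.99127
Perpetuity value at year 6: €4.07 / 0.07 = 58.14286
PV of perpetuity: 58.14286 / (1+0.07)^6 = 38.74304
Total PV = 39.99127 + 38.74304 = 78.73431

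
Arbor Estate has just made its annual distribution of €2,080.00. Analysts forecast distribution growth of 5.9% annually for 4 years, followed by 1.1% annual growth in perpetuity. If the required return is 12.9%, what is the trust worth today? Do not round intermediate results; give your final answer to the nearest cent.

D_1 = 2202.72000
D_2 = 2332.68048
D_3 = 2470.30863
D_4 = 2616.05684
Terminal value at year 4: TV = D_4×(1+g_2)/(r−g_2) = 2644.83346/0.118 = 22413.84290
P_0 = D_1/(1+r)^1 + D_2/(1+r)^2 + D_3/(1+r)^3 + D_4/(1+r)^4 + TV/(1+r)^4
    = 1951.03632 + 1830.06861 + 1716.60111 + 1610.16880 + 13795.59880 = 20903.47364

€20903.47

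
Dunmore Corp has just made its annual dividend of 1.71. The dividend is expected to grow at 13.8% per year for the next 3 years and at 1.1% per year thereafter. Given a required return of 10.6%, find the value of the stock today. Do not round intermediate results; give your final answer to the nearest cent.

25.26

D_1 = 1.94598
D_2 = 2.21453
D_3 = 2.52013
Terminal value at year 3: TV = D_3×(1+g_2)/(r−g_2) = 2.54785/0.095 = 26.81949
P_0 = D_1/(1+r)^1 + D_2/(1+r)^2 + D_3/(1+r)^3 + TV/(1+r)^3
    = 1.75948 + 1.81038 + 1.86276 + 19.82372 = 25.25634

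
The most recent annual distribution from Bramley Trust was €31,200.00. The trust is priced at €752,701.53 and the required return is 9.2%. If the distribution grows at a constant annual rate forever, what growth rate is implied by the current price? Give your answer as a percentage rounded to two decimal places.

P = D₀(1+g)/(r−g) ⇒ P(r−g) = D₀(1+g) ⇒ g(P+D₀) = P·r − D₀
g = (P·r − D₀)/(P + D₀) = (€752,701.53×0.092 − €31,200.00) / (€752,701.53 + €31,200.00) = 0.048537

4.85%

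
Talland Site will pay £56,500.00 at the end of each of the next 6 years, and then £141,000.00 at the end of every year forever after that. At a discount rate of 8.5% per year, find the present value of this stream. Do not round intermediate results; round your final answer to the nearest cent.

£1274045.41

PV of 6-year annuity: £56,500.00 × [1 − (1+0.085)^−6] / 0.085 = 257277.67508
Perpetuity value at year 6: £141,000.00 / 0.085 = 1658823.52941
PV of perpetuity: 1658823.52941 / (1+0.085)^6 = 1016767.73851
Total PV = 257277.67508 + 1016767.73851 = 1274045.41358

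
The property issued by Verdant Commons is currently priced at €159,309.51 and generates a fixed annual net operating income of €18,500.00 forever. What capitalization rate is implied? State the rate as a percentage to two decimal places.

11.61%

P = C/r ⇒ r = C/P = €18,500.00/€159,309.51 = 0.116126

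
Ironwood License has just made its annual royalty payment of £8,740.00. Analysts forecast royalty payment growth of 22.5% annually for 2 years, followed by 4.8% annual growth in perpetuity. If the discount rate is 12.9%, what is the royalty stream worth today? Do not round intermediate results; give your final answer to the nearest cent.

£152901.50

D_1 = 10706.50000
D_2 = 13115.46250
Terminal value at year 2: TV = D_2×(1+g_2)/(r−g_2) = 13745.00470/0.081 = 169691.41605
P_0 = D_1/(1+r)^1 + D_2/(1+r)^2 + TV/(1+r)^2
    = 9483.17095 + 10289.53446 + 133128.79160 = 152901.49701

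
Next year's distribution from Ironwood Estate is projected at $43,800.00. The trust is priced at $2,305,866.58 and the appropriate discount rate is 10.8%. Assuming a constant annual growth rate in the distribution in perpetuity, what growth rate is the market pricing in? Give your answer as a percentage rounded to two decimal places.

P = D₁/(r−g) ⇒ g = r − D₁/P = 0.108 − $43,800.00/$2,305,866.58 = 0.089005

8.90%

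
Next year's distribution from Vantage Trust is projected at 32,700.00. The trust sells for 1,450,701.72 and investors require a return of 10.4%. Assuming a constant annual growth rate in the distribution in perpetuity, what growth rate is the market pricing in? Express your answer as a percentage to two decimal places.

P = D₁/(r−g) ⇒ g = r − D₁/P = 0.104 − 32,700.00/1,450,701.72 = 0.081459

8.15%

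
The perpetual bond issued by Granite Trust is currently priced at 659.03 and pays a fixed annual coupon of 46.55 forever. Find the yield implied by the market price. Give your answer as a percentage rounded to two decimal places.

7.06%

P = C/r ⇒ r = C/P = 46.55/659.03 = 0.070634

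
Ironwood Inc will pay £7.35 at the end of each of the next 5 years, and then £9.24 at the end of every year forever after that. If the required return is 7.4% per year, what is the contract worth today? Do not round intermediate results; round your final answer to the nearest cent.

£117.20

PV of 5-year annuity: £7.35 × [1 − (1+0.074)^−5] / 0.074 = 29.81642
Perpetuity value at year 5: £9.24 / 0.074 = 124.86486
PV of perpetuity: 124.86486 / (1+0.074)^5 = 87.38137
Total PV = 29.81642 + 87.38137 = 117.19779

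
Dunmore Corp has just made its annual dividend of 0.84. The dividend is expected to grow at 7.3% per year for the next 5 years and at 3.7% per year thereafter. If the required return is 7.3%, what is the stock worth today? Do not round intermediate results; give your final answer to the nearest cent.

D_1 = 0.90132
D_2 = 0.96712
D_3 = 1.03772
D_4 = 1.11347
D_5 = 1.19475
Terminal value at year 5: TV = D_5×(1+g_2)/(r−g_2) = 1.23896/0.036 = 34.41551
P_0 = D_1/(1+r)^1 + D_2/(1+r)^2 + D_3/(1+r)^3 + D_4/(1+r)^4 + D_5/(1+r)^5 + TV/(1+r)^5
    = 0.84000 + 0.84000 + 0.84000 + 0.84000 + 0.84000 + 24.19667 = 28.39667

28.40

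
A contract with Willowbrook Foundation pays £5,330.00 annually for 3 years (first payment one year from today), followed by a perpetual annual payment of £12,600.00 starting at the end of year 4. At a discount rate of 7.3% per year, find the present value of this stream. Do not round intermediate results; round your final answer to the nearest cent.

PV of 3-year annuity: £5,330.00 × [1 − (1+0.073)^−3] / 0.073 = 13911.28963
Perpetuity value at year 3: £12,600.00 / 0.073 = 172602.73973
PV of perpetuity: 172602.73973 / (1+0.073)^3 = 139716.76425
Total PV = 13911.28963 + 139716.76425 = 153628.05388

£153628.05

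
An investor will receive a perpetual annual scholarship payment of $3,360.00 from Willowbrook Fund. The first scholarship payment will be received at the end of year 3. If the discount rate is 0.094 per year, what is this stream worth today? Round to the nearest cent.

$29865.98

Value at end of year 2: C / r = $3,360.00 / 0.094 = $35,744.6809
Discount to today: PV = $35,744.6809 / (1 + 0.094)^2 = $35,744.6809 / 1.196836 = $29,865.98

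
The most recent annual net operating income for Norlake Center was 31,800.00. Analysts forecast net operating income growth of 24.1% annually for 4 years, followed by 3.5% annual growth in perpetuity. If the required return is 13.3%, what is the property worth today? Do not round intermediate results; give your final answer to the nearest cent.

D_1 = 39463.80000
D_2 = 48974.57580
D_3 = 60777.44857
D_4 = 75424.81367
Terminal value at year 4: TV = D_4×(1+g_2)/(r−g_2) = 78064.68215/0.098 = 796578.38930
P_0 = D_1/(1+r)^1 + D_2/(1+r)^2 + D_3/(1+r)^3 + D_4/(1+r)^4 + TV/(1+r)^4
    = 34831.24448 + 38151.43372 + 41788.11054 + 45771.44323 + 483402.48722 = 643944.71920

643944.72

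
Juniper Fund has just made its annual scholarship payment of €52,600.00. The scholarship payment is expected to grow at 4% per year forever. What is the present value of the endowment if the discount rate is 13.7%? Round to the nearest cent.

D₁ = D₀ × (1 + g) = €52,600.00 × 1.04 = €54,704.0000
Growing perpetuity: P = D₁ / (r − g) = €54,704.0000 / (0.137 − 0.04) = €563,958.76

€563958.76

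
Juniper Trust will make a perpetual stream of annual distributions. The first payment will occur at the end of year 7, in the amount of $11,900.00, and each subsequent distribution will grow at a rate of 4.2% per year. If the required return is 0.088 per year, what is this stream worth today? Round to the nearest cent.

$155960.91

Value at end of year 6: C₁ / (r − g) = $11,900.00 / (0.088 − 0.042) = $258,695.6522
Discount to today: PV = $258,695.6522 / (1 + 0.088)^6 = $258,695.6522 / 1.658721 = $155,960.91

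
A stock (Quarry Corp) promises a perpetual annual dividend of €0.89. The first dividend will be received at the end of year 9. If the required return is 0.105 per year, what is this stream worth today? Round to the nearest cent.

€3.81

Value at end of year 8: C / r = €0.89 / 0.105 = €8.4762
Discount to today: PV = €8.4762 / (1 + 0.105)^8 = €8.4762 / 2.222789 = €3.81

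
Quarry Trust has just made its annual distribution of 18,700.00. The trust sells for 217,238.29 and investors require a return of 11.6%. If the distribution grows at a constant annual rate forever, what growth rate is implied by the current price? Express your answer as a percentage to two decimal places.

2.75%

P = D₀(1+g)/(r−g) ⇒ P(r−g) = D₀(1+g) ⇒ g(P+D₀) = P·r − D₀
g = (P·r − D₀)/(P + D₀) = (217,238.29×0.116 − 18,700.00) / (217,238.29 + 18,700.00) = 0.027548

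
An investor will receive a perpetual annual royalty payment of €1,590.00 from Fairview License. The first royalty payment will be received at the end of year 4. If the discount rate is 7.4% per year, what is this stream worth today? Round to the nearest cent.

€17344.13

Value at end of year 3: C / r = €1,590.00 / 0.074 = €21,486.4865
Discount to today: PV = €21,486.4865 / (1 + 0.074)^3 = €21,486.4865 / 1.238833 = €17,344.13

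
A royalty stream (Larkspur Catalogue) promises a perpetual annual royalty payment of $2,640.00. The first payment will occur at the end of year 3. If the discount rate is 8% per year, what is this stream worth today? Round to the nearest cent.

Value at end of year 2: C / r = $2,640.00 / 0.08 = $33,000.0000
Discount to today: PV = $33,000.0000 / (1 + 0.08)^2 = $33,000.0000 / 1.166400 = $28,292.18

$28292.18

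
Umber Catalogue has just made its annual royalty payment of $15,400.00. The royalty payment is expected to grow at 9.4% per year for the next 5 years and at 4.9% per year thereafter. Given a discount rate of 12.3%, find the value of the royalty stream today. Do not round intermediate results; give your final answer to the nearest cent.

$262773.02

D_1 = 16847.60000
D_2 = 18431.27440
D_3 = 20163.81419
D_4 = 22059.21273
D_5 = 24132.77872
Terminal value at year 5: TV = D_5×(1+g_2)/(r−g_2) = 25315.28488/0.074 = 342098.44435
P_0 = D_1/(1+r)^1 + D_2/(1+r)^2 + D_3/(1+r)^3 + D_4/(1+r)^4 + D_5/(1+r)^5 + TV/(1+r)^5
    = 15002.31523 + 14614.90014 + 14237.48954 + 13869.82507 + 13511.65506 + 191536.83995 = 262773.02499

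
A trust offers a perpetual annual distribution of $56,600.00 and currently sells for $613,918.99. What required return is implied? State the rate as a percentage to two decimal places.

P = C/r ⇒ r = C/P = $56,600.00/$613,918.99 = 0.092195

9.22%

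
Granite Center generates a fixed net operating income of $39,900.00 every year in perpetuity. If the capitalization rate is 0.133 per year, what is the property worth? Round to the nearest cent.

$300000.00

Level perpetuity: PV = C / r = $39,900.00 / 0.133 = $300,000.00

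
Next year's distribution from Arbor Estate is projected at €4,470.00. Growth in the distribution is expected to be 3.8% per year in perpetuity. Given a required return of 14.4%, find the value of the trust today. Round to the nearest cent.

Growing perpetuity: P = D₁ / (r − g) = €4,470.0000 / (0.144 − 0.038) = €42,169.81

€42169.81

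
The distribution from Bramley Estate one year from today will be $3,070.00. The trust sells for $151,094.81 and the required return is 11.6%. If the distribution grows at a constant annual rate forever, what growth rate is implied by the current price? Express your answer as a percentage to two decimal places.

9.57%

P = D₁/(r−g) ⇒ g = r − D₁/P = 0.116 − $3,070.00/$151,094.81 = 0.095682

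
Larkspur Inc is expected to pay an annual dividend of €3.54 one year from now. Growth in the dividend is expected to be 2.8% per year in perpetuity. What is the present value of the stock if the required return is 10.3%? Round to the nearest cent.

Growing perpetuity: P = D₁ / (r − g) = €3.5400 / (0.103 − 0.028) = €47.20

€47.20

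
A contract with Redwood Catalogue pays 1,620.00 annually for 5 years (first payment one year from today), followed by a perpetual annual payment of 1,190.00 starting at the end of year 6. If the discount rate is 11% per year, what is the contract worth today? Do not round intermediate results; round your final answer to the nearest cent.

PV of 5-year annuity: 1,620.00 × [1 − (1+0.11)^−5] / 0.11 = 5987.35317
Perpetuity value at year 5: 1,190.00 / 0.11 = 10818.18182
PV of perpetuity: 10818.18182 / (1+0.11)^5 = 6420.06437
Total PV = 5987.35317 + 6420.06437 = 12407.41754

12407.42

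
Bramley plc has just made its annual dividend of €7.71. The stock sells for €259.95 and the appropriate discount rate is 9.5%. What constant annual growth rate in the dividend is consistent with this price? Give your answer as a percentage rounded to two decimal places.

P = D₀(1+g)/(r−g) ⇒ P(r−g) = D₀(1+g) ⇒ g(P+D₀) = P·r − D₀
g = (P·r − D₀)/(P + D₀) = (€259.95×0.095 − €7.71) / (€259.95 + €7.71) = 0.063458

6.35%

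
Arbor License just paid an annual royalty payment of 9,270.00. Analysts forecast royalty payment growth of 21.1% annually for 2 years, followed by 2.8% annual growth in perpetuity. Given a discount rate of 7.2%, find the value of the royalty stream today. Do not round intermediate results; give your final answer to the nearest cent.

298689.63

D_1 = 11225.97000
D_2 = 13594.64967
Terminal value at year 2: TV = D_2×(1+g_2)/(r−g_2) = 13975.29986/0.044 = 317620.45138
P_0 = D_1/(1+r)^1 + D_2/(1+r)^2 + TV/(1+r)^2
    = 10471.98694 + 11829.82853 + 276387.81203 = 298689.62750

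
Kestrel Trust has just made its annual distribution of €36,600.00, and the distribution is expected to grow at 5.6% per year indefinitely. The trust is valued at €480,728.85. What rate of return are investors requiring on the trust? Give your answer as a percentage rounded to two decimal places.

13.64%

D₁ = €36,600.00 × 1.056 = €38,649.6000
P = D₁/(r − g) ⇒ r = D₁/P + g = €38,649.6000/€480,728.85 + 0.056 = 0.080398 + 0.056 = 0.136398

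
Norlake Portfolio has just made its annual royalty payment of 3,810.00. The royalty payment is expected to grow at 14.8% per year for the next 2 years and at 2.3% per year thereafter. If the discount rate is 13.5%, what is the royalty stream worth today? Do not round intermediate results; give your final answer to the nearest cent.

D_1 = 4373.88000
D_2 = 5021.21424
Terminal value at year 2: TV = D_2×(1+g_2)/(r−g_2) = 5136.70217/0.112 = 45863.41221
P_0 = D_1/(1+r)^1 + D_2/(1+r)^2 + TV/(1+r)^2
    = 3853.63877 + 3897.77736 + 35602.02000 = 43353.43612

43353.44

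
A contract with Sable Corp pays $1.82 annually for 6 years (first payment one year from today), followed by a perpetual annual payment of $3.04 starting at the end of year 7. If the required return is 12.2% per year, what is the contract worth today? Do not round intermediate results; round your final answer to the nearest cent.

PV of 6-year annuity: $1.82 × [1 − (1+0.122)^−6] / 0.122 = 7.44057
Perpetuity value at year 6: $3.04 / 0.122 = 24.91803
PV of perpetuity: 24.91803 / (1+0.122)^6 = 12.48983
Total PV = 7.44057 + 12.48983 = 19.93040

$19.93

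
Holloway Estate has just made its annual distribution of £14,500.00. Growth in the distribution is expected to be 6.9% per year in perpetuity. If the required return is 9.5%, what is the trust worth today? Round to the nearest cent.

£596173.08

D₁ = D₀ × (1 + g) = £14,500.00 × 1.069 = £15,500.5000
Growing perpetuity: P = D₁ / (r − g) = £15,500.5000 / (0.095 − 0.069) = £596,173.08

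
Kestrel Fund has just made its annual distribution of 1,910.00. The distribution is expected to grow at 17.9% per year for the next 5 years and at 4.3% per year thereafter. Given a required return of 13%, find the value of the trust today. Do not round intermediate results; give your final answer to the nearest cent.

39178.86

D_1 = 2251.89000
D_2 = 2654.97831
D_3 = 3130.21943
D_4 = 3690.52871
D_5 = 4351.13334
Terminal value at year 5: TV = D_5×(1+g_2)/(r−g_2) = 4538.23208/0.087 = 52163.58709
P_0 = D_1/(1+r)^1 + D_2/(1+r)^2 + D_3/(1+r)^3 + D_4/(1+r)^4 + D_5/(1+r)^5 + TV/(1+r)^5
    = 1992.82301 + 2079.23746 + 2169.39908 + 2263.47037 + 2361.62085 + 28312.30519 = 39178.85596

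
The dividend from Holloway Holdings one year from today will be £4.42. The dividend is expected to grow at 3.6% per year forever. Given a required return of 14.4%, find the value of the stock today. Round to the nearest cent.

Growing perpetuity: P = D₁ / (r − g) = £4.4200 / (0.144 − 0.036) = £40.93

£40.93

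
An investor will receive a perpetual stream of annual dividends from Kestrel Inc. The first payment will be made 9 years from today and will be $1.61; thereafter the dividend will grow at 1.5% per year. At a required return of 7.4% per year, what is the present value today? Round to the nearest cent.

$15.41

Value at end of year 8: C₁ / (r − g) = $1.61 / (0.074 − 0.015) = $27.2881
Discount to today: PV = $27.2881 / (1 + 0.074)^8 = $27.2881 / 1.770249 = $15.41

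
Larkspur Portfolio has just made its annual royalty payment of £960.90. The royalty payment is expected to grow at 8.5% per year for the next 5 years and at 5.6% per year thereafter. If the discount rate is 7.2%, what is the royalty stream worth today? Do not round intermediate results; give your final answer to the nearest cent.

£72341.34

D_1 = 1042.57650
D_2 = 1131.19550
D_3 = 1227.34712
D_4 = 1331.67163
D_5 = 1444.86371
Terminal value at year 5: TV = D_5×(1+g_2)/(r−g_2) = 1525.77608/0.016 = 95361.00510
P_0 = D_1/(1+r)^1 + D_2/(1+r)^2 + D_3/(1+r)^3 + D_4/(1+r)^4 + D_5/(1+r)^5 + TV/(1+r)^5
    = 972.55271 + 984.34672 + 996.28376 + 1008.36556 + 1020.59387 + 67359.19573 = 72341.33836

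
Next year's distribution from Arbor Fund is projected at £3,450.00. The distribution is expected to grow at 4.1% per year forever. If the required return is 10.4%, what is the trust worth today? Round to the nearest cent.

£54761.90

Growing perpetuity: P = D₁ / (r − g) = £3,450.0000 / (0.104 − 0.041) = £54,761.90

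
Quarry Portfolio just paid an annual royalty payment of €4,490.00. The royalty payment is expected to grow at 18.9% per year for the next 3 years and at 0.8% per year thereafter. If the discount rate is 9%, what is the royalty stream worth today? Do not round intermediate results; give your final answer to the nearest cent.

D_1 = 5338.61000
D_2 = 6347.60729
D_3 = 7547.30507
Terminal value at year 3: TV = D_3×(1+g_2)/(r−g_2) = 7607.68351/0.082 = 92776.62815
P_0 = D_1/(1+r)^1 + D_2/(1+r)^2 + D_3/(1+r)^3 + TV/(1+r)^3
    = 4897.80734 + 5342.65406 + 5827.90429 + 71640.57959 = 87708.94529

€87708.95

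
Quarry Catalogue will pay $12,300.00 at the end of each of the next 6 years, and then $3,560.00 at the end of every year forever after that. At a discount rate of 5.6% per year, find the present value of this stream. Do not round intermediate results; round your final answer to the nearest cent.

$107094.31

PV of 6-year annuity: $12,300.00 × [1 − (1+0.056)^−6] / 0.056 = 61250.73584
Perpetuity value at year 6: $3,560.00 / 0.056 = 63571.42857
PV of perpetuity: 63571.42857 / (1+0.056)^6 = 45843.57332
Total PV = 61250.73584 + 45843.57332 = 107094.30916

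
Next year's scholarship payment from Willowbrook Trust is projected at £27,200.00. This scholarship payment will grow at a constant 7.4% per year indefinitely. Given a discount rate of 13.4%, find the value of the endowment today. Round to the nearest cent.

£453333.33

Growing perpetuity: P = D₁ / (r − g) = £27,200.0000 / (0.134 − 0.074) = £453,333.33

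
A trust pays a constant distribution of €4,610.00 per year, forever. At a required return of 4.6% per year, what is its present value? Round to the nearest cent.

€100217.39

Level perpetuity: PV = C / r = €4,610.00 / 0.046 = €100,217.39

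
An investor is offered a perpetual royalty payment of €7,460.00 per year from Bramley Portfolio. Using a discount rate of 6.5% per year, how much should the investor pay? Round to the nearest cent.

Level perpetuity: PV = C / r = €7,460.00 / 0.065 = €114,769.23

€114769.23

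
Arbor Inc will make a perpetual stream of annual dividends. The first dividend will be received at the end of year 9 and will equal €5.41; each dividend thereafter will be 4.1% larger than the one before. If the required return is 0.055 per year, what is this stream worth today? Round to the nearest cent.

€251.80

Value at end of year 8: C₁ / (r − g) = €5.41 / (0.055 − 0.041) = €386.4286
Discount to today: PV = €386.4286 / (1 + 0.055)^8 = €386.4286 / 1.534687 = €251.80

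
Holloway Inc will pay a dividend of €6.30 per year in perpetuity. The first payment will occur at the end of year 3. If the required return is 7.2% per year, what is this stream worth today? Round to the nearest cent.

€76.14

Value at end of year 2: C / r = €6.30 / 0.072 = €87.5000
Discount to today: PV = €87.5000 / (1 + 0.072)^2 = €87.5000 / 1.149184 = €76.14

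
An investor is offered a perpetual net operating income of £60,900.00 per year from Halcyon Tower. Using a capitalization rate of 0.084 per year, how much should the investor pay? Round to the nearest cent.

Level perpetuity: PV = C / r = £60,900.00 / 0.084 = £725,000.00

£725000.00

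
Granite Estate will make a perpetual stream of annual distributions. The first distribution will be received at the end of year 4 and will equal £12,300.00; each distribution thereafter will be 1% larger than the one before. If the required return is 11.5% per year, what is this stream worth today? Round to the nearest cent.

Value at end of year 3: C₁ / (r − g) = £12,300.00 / (0.115 − 0.01) = £117,142.8571
Discount to today: PV = £117,142.8571 / (1 + 0.115)^3 = £117,142.8571 / 1.386196 = £84,506.71

£84506.71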